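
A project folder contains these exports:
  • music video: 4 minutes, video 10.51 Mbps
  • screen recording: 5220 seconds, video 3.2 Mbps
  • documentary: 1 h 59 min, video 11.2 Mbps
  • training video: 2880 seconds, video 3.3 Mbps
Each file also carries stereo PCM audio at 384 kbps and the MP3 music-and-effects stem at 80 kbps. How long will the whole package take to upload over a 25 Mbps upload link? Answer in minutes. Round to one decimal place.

77.3 minutes

Audio total: 384 + 80 = 464 kbps = 0.464 Mbps.
music video: 10.974 Mbps × 240 s = 2633.8 Mb
screen recording: 3.664 Mbps × 5220 s = 19126.1 Mb
documentary: 11.664 Mbps × 7140 s = 83281.0 Mb
training video: 3.764 Mbps × 2880 s = 10840.3 Mb
Total: 115881.1 Mb = 14485.1 MB.
At 25 Mbps: 115881.1 / 25 = 4635 s ≈ 77.3 minutes.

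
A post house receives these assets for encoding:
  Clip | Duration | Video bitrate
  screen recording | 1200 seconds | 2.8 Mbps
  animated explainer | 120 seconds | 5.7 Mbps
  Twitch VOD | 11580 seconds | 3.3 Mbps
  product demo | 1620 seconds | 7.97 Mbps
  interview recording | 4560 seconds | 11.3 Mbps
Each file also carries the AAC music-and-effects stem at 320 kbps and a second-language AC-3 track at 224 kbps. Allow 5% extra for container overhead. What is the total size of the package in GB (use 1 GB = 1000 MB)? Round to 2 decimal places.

15.37 GB

Audio total: 320 + 224 = 544 kbps = 0.544 Mbps.
screen recording: 3.344 Mbps × 1200 s × 1.05 = 4213.4 Mb
animated explainer: 6.244 Mbps × 120 s × 1.05 = 786.7 Mb
Twitch VOD: 3.844 Mbps × 11580 s × 1.05 = 46739.2 Mb
product demo: 8.514 Mbps × 1620 s × 1.05 = 14482.3 Mb
interview recording: 11.844 Mbps × 4560 s × 1.05 = 56709.1 Mb
Total: 122930.8 Mb = 15366.3 MB.
= 15.37 GB.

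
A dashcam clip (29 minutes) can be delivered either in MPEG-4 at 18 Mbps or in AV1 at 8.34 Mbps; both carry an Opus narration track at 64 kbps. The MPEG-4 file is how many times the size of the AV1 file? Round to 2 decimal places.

2.15

29 min = 1740 s
Audio: 64 kbps = 0.064 Mbps.
MPEG-4: 18.064 Mbps × 1740 s = 31431.4 Mb = 3.659 GiB.
AV1: 8.404 Mbps × 1740 s = 14623.0 Mb = 1.702 GiB.
Ratio: 3.659 / 1.702 = 2.149.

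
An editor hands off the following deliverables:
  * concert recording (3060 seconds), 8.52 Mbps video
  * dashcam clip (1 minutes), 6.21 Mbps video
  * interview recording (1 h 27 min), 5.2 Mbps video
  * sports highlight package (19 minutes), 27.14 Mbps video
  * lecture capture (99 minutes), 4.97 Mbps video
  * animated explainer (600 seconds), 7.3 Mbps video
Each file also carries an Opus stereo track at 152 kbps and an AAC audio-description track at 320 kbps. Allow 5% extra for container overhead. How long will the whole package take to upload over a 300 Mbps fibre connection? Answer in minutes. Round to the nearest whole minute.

Audio total: 152 + 320 = 472 kbps = 0.472 Mbps.
concert recording: 8.992 Mbps × 3060 s × 1.05 = 28891.3 Mb
dashcam clip: 6.682 Mbps × 60 s × 1.05 = 421.0 Mb
interview recording: 5.672 Mbps × 5220 s × 1.05 = 31088.2 Mb
sports highlight package: 27.612 Mbps × 1140 s × 1.05 = 33051.6 Mb
lecture capture: 5.442 Mbps × 5940 s × 1.05 = 33941.8 Mb
animated explainer: 7.772 Mbps × 600 s × 1.05 = 4896.4 Mb
Total: 132290.2 Mb = 16536.3 MB.
At 300 Mbps: 132290.2 / 300 = 441 s ≈ 7.35 minutes.

7 minutes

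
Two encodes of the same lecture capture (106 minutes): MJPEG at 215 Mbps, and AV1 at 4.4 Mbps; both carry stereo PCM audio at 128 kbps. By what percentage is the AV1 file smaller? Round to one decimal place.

106 min = 6360 s
Audio: 128 kbps = 0.128 Mbps.
MJPEG: 215.128 Mbps × 6360 s = 1368214.1 Mb = 159.281 GiB.
AV1: 4.528 Mbps × 6360 s = 28798.1 Mb = 3.353 GiB.
Reduction: (1 − 3.353/159.281) × 100 = 97.90%.

97.9%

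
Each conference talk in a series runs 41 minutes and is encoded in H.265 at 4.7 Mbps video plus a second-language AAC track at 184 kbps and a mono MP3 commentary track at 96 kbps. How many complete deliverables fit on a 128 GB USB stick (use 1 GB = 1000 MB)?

83

41 min = 2460 s
Audio total: 184 + 96 = 280 kbps = 0.280 Mbps.
Total bitrate: 4.980 Mbps.
Per item: 4.980 Mbps × 2460 s = 12,251 Mb = 1,531 MB.
Capacity: 128 GB = 1,024,000 Mb; 83.59 items → 83 complete.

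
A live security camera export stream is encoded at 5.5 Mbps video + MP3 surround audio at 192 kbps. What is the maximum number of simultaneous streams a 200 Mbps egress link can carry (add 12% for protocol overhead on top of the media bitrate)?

Audio: 192 kbps = 0.192 Mbps.
Per-viewer media rate: 5.692 Mbps.
On the wire with 12% overhead: 6.375 Mbps.
200 Mbps = 200.0 Mbps; 200.0 / 6.375 = 31.37 → 31 viewers.

31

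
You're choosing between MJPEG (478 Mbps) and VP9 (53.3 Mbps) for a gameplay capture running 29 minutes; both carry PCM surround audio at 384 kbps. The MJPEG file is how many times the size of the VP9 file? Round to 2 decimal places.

29 min = 1740 s
Audio: 384 kbps = 0.384 Mbps.
MJPEG: 478.384 Mbps × 1740 s = 832388.2 Mb = 96.903 GiB.
VP9: 53.684 Mbps × 1740 s = 93410.2 Mb = 10.874 GiB.
Ratio: 96.903 / 10.874 = 8.911.

8.91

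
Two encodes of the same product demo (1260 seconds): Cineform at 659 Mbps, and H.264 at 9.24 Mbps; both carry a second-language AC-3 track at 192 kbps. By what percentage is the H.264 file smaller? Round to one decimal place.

98.6%

Audio: 192 kbps = 0.192 Mbps.
Cineform: 659.192 Mbps × 1260 s = 830581.9 Mb = 103.823 GB.
H.264: 9.432 Mbps × 1260 s = 11884.3 Mb = 1.486 GB.
Reduction: (1 − 1.486/103.823) × 100 = 98.57%.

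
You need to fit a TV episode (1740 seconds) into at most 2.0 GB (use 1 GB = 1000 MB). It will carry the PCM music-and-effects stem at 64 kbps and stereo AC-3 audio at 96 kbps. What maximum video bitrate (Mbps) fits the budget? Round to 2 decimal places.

Budget: 2.0 GB = 16000.0 Mb.
Total bitrate budget: 16000.0 Mb / 1740 s = 9.195 Mbps.
Audio total: 64 + 96 = 160 kbps = 0.160 Mbps.
Video: 9.195 − 0.160 = 9.035 Mbps.

9.04 Mbps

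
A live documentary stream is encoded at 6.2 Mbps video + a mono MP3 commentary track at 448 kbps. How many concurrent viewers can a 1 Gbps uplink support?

150

Audio: 448 kbps = 0.448 Mbps.
Per-viewer media rate: 6.648 Mbps.
1 Gbps = 1,000 Mbps; 1,000 / 6.648 = 150.42 → 150 viewers.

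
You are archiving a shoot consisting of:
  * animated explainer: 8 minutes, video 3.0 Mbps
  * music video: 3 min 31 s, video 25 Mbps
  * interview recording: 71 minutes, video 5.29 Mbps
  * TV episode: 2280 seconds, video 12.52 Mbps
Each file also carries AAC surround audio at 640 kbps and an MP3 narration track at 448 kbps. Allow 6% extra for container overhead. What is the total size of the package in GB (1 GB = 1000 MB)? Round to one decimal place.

Audio total: 640 + 448 = 1088 kbps = 1.088 Mbps.
animated explainer: 4.088 Mbps × 480 s × 1.06 = 2080.0 Mb
music video: 26.088 Mbps × 211 s × 1.06 = 5834.8 Mb
interview recording: 6.378 Mbps × 4260 s × 1.06 = 28800.5 Mb
TV episode: 13.608 Mbps × 2280 s × 1.06 = 32887.8 Mb
Total: 69603.1 Mb = 8700.4 MB.
= 8.700 GB.

8.7 GB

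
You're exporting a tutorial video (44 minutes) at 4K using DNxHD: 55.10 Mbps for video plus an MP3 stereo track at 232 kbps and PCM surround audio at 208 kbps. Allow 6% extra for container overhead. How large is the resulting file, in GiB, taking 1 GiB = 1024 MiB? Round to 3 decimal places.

44 min = 2640 s
Audio total: 232 + 208 = 440 kbps = 0.440 Mbps.
Total bitrate: 55.10 + 0.440 = 55.540 Mbps.
Stream data: 55.540 Mbps × 2640 s = 146625.6 Mb.
With 6% container overhead: ×1.06.
155,423 Mb = 19,427,892,000 bytes ÷ 1,073,741,824 = 18.09 GiB.

18.094 GiB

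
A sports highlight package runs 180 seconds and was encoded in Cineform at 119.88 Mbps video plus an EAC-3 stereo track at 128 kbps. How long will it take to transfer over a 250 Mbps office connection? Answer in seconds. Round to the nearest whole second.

86 seconds

Audio: 128 kbps = 0.128 Mbps.
Total bitrate: 120.008 Mbps.
File: 120.008 Mbps × 180 s = 21601.4 Mb.
At 250 Mbps: 21601.4 / 250 = 86.4 s ≈ 86.4 seconds.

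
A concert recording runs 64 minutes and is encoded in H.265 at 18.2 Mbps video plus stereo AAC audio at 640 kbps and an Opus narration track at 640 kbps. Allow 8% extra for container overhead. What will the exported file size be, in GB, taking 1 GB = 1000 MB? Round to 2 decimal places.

64 min = 3840 s
Audio total: 640 + 640 = 1280 kbps = 1.280 Mbps.
Total bitrate: 18.2 + 1.280 = 19.480 Mbps.
Stream data: 19.480 Mbps × 3840 s = 74803.2 Mb.
With 8% container overhead: ×1.08.
80,787 Mb ÷ 8 = 10,098 MB → 10.10 GB.

10.10 GB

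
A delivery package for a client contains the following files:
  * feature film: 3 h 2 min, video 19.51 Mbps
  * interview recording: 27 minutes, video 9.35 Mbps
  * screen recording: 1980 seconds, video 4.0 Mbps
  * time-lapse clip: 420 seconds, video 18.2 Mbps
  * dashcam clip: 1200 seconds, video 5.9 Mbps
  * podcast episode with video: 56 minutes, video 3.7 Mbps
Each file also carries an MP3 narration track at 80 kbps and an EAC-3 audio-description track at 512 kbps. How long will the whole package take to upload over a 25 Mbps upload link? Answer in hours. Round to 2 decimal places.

3.05 hours

Audio total: 80 + 512 = 592 kbps = 0.592 Mbps.
feature film: 20.102 Mbps × 10920 s = 219513.8 Mb
interview recording: 9.942 Mbps × 1620 s = 16106.0 Mb
screen recording: 4.592 Mbps × 1980 s = 9092.2 Mb
time-lapse clip: 18.792 Mbps × 420 s = 7892.6 Mb
dashcam clip: 6.492 Mbps × 1200 s = 7790.4 Mb
podcast episode with video: 4.292 Mbps × 3360 s = 14421.1 Mb
Total: 274816.2 Mb = 34352.0 MB.
At 25 Mbps: 274816.2 / 25 = 10993 s ≈ 3.05 hours.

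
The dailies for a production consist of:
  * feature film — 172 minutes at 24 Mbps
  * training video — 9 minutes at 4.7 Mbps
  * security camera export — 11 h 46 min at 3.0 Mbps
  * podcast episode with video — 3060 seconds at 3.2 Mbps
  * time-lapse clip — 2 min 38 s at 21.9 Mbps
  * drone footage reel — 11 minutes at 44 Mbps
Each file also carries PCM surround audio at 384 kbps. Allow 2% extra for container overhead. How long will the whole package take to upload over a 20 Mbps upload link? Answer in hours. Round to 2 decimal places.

Audio: 384 kbps = 0.384 Mbps.
feature film: 24.384 Mbps × 10320 s × 1.02 = 256675.7 Mb
training video: 5.084 Mbps × 540 s × 1.02 = 2800.3 Mb
security camera export: 3.384 Mbps × 42360 s × 1.02 = 146213.2 Mb
podcast episode with video: 3.584 Mbps × 3060 s × 1.02 = 11186.4 Mb
time-lapse clip: 22.284 Mbps × 158 s × 1.02 = 3591.3 Mb
drone footage reel: 44.384 Mbps × 660 s × 1.02 = 29879.3 Mb
Total: 450346.1 Mb = 56293.3 MB.
At 20 Mbps: 450346.1 / 20 = 22517 s ≈ 6.25 hours.

6.25 hours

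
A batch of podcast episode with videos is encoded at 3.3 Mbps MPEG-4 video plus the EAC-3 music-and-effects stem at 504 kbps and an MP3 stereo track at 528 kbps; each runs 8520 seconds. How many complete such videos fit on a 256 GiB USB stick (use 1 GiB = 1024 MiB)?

59

Audio total: 504 + 528 = 1032 kbps = 1.032 Mbps.
Total bitrate: 4.332 Mbps.
Per item: 4.332 Mbps × 8520 s = 36,909 Mb = 4,614 MB.
Capacity: 256 GiB = 2,199,023 Mb; 59.58 items → 59 complete.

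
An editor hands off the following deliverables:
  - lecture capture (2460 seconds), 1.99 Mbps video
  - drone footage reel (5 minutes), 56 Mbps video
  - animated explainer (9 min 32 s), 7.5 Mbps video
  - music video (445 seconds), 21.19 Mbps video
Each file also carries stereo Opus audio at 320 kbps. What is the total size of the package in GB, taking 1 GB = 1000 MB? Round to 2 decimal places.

4.58 GB

Audio: 320 kbps = 0.320 Mbps.
lecture capture: 2.310 Mbps × 2460 s = 5682.6 Mb
drone footage reel: 56.320 Mbps × 300 s = 16896.0 Mb
animated explainer: 7.820 Mbps × 572 s = 4473.0 Mb
music video: 21.510 Mbps × 445 s = 9572.0 Mb
Total: 36623.6 Mb = 4577.9 MB.
= 4.578 GB.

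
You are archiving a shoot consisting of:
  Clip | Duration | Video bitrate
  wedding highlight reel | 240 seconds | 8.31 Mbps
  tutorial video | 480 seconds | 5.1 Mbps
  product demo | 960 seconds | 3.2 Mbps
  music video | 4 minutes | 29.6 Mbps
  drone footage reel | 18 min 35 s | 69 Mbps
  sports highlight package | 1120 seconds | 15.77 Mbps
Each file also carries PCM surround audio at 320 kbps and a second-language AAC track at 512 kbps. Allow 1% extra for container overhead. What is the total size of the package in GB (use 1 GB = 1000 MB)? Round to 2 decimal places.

14.22 GB

Audio total: 320 + 512 = 832 kbps = 0.832 Mbps.
wedding highlight reel: 9.142 Mbps × 240 s × 1.01 = 2216.0 Mb
tutorial video: 5.932 Mbps × 480 s × 1.01 = 2875.8 Mb
product demo: 4.032 Mbps × 960 s × 1.01 = 3909.4 Mb
music video: 30.432 Mbps × 240 s × 1.01 = 7376.7 Mb
drone footage reel: 69.832 Mbps × 1115 s × 1.01 = 78641.3 Mb
sports highlight package: 16.602 Mbps × 1120 s × 1.01 = 18780.2 Mb
Total: 113799.5 Mb = 14224.9 MB.
= 14.22 GB.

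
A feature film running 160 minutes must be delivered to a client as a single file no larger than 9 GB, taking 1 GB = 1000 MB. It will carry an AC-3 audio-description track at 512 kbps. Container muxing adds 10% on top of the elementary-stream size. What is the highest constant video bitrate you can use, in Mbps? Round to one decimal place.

Budget: 9 GB = 72000.0 Mb.
Stream payload after overhead: 72000.0 / 1.10 = 65454.5 Mb.
160 min = 9600 s
Total bitrate budget: 65454.5 Mb / 9600 s = 6.818 Mbps.
Audio: 512 kbps = 0.512 Mbps.
Video: 6.818 − 0.512 = 6.306 Mbps.

6.3 Mbps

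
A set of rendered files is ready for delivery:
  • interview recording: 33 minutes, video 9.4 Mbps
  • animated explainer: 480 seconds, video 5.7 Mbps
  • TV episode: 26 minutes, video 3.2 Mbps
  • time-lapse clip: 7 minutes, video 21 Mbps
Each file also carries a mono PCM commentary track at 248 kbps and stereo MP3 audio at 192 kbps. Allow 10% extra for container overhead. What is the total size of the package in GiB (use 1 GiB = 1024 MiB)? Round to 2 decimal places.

4.75 GiB

Audio total: 248 + 192 = 440 kbps = 0.440 Mbps.
interview recording: 9.840 Mbps × 1980 s × 1.10 = 21431.5 Mb
animated explainer: 6.140 Mbps × 480 s × 1.10 = 3241.9 Mb
TV episode: 3.640 Mbps × 1560 s × 1.10 = 6246.2 Mb
time-lapse clip: 21.440 Mbps × 420 s × 1.10 = 9905.3 Mb
Total: 40825.0 Mb = 5103.1 MB.
= 4.753 GiB.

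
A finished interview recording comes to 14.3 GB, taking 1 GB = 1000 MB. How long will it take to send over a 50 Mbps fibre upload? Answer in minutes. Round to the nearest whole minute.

File: 14.3 GB = 114400.0 Mb.
At 50 Mbps: 114400.0 / 50 = 2288.0 s ≈ 38.1 minutes.

38 minutes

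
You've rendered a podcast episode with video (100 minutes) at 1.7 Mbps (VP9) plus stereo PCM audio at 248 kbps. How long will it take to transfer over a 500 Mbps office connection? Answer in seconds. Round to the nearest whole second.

23 seconds

100 min = 6000 s
Audio: 248 kbps = 0.248 Mbps.
Total bitrate: 1.948 Mbps.
File: 1.948 Mbps × 6000 s = 11688.0 Mb.
At 500 Mbps: 11688.0 / 500 = 23.4 s ≈ 23.4 seconds.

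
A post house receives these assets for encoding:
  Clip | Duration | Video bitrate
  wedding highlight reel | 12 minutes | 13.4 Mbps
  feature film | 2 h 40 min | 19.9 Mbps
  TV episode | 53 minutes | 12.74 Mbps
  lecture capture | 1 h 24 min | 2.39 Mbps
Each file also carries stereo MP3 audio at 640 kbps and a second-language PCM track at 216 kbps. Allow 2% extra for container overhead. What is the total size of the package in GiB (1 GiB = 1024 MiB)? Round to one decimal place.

Audio total: 640 + 216 = 856 kbps = 0.856 Mbps.
wedding highlight reel: 14.256 Mbps × 720 s × 1.02 = 10469.6 Mb
feature film: 20.756 Mbps × 9600 s × 1.02 = 203242.8 Mb
TV episode: 13.596 Mbps × 3180 s × 1.02 = 44100.0 Mb
lecture capture: 3.246 Mbps × 5040 s × 1.02 = 16687.0 Mb
Total: 274499.4 Mb = 34312.4 MB.
= 31.96 GiB.

32.0 GiB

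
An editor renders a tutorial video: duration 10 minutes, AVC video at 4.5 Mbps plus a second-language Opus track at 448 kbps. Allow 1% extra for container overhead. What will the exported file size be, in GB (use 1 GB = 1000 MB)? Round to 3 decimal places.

0.375 GB

10 min = 600 s
Audio: 448 kbps = 0.448 Mbps.
Total bitrate: 4.5 + 0.448 = 4.948 Mbps.
Stream data: 4.948 Mbps × 600 s = 2968.8 Mb.
With 1% container overhead: ×1.01.
2,998 Mb ÷ 8 = 374.8 MB → 0.3748 GB.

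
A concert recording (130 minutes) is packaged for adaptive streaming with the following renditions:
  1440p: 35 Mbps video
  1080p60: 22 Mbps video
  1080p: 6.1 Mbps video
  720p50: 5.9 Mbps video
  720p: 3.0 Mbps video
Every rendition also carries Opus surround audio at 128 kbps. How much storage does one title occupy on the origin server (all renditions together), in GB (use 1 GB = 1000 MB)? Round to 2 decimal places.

130 min = 7800 s
Audio: 128 kbps = 0.128 Mbps.
Sum of rendition bitrates: (35+0.128) + (22+0.128) + (6.1+0.128) + (5.9+0.128) + (3.0+0.128) = 72.640 Mbps.
× 7800 s = 566,592 Mb = 70,824 MB = 70.82 GB.

70.82 GB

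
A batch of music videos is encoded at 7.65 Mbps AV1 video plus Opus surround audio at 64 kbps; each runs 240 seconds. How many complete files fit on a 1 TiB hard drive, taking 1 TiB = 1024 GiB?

4751

Audio: 64 kbps = 0.064 Mbps.
Total bitrate: 7.714 Mbps.
Per item: 7.714 Mbps × 240 s = 1,851 Mb = 231.4 MB.
Capacity: 1 TiB = 8,796,093 Mb; 4751.15 items → 4751 complete.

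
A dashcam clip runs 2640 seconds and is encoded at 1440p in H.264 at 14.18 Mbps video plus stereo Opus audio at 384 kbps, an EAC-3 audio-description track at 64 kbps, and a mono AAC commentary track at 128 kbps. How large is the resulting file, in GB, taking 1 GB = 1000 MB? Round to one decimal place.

4.9 GB

Audio total: 384 + 64 + 128 = 576 kbps = 0.576 Mbps.
Total bitrate: 14.18 + 0.576 = 14.756 Mbps.
Stream data: 14.756 Mbps × 2640 s = 38955.8 Mb.
38,956 Mb ÷ 8 = 4,869 MB → 4.869 GB.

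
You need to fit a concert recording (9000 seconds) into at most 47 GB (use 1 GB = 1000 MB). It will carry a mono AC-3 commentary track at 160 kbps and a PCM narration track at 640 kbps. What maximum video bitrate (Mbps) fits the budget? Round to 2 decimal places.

Budget: 47 GB = 376000.0 Mb.
Total bitrate budget: 376000.0 Mb / 9000 s = 41.778 Mbps.
Audio total: 160 + 640 = 800 kbps = 0.800 Mbps.
Video: 41.778 − 0.800 = 40.978 Mbps.

40.98 Mbps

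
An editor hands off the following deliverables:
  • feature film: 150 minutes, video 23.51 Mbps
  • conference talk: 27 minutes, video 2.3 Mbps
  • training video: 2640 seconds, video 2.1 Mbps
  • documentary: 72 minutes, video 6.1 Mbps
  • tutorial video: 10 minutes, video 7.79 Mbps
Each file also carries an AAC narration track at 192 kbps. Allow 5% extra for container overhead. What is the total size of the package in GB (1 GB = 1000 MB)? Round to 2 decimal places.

Audio: 192 kbps = 0.192 Mbps.
feature film: 23.702 Mbps × 9000 s × 1.05 = 223983.9 Mb
conference talk: 2.492 Mbps × 1620 s × 1.05 = 4238.9 Mb
training video: 2.292 Mbps × 2640 s × 1.05 = 6353.4 Mb
documentary: 6.292 Mbps × 4320 s × 1.05 = 28540.5 Mb
tutorial video: 7.982 Mbps × 600 s × 1.05 = 5028.7 Mb
Total: 268145.4 Mb = 33518.2 MB.
= 33.52 GB.

33.52 GB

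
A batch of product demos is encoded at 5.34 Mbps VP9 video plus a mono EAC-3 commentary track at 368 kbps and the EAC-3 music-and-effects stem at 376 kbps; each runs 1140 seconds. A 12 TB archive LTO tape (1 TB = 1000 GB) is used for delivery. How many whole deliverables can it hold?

Audio total: 368 + 376 = 744 kbps = 0.744 Mbps.
Total bitrate: 6.084 Mbps.
Per item: 6.084 Mbps × 1140 s = 6,936 Mb = 867.0 MB.
Capacity: 12 TB = 96,000,000 Mb; 13841.31 items → 13841 complete.

13841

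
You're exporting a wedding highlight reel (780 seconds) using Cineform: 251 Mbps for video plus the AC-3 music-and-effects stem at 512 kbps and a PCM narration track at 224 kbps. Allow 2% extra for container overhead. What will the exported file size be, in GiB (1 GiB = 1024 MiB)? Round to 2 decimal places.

23.32 GiB

Audio total: 512 + 224 = 736 kbps = 0.736 Mbps.
Total bitrate: 251 + 0.736 = 251.736 Mbps.
Stream data: 251.736 Mbps × 780 s = 196354.1 Mb.
With 2% container overhead: ×1.02.
200,281 Mb = 25,035,145,200 bytes ÷ 1,073,741,824 = 23.32 GiB.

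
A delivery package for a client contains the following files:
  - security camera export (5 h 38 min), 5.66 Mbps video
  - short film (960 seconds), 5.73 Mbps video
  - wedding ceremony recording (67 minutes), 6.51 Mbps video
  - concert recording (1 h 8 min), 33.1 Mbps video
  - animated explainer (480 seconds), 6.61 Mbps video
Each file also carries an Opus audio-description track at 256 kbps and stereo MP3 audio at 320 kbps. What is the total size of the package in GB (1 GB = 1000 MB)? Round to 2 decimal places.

37.73 GB

Audio total: 256 + 320 = 576 kbps = 0.576 Mbps.
security camera export: 6.236 Mbps × 20280 s = 126466.1 Mb
short film: 6.306 Mbps × 960 s = 6053.8 Mb
wedding ceremony recording: 7.086 Mbps × 4020 s = 28485.7 Mb
concert recording: 33.676 Mbps × 4080 s = 137398.1 Mb
animated explainer: 7.186 Mbps × 480 s = 3449.3 Mb
Total: 301852.9 Mb = 37731.6 MB.
= 37.73 GB.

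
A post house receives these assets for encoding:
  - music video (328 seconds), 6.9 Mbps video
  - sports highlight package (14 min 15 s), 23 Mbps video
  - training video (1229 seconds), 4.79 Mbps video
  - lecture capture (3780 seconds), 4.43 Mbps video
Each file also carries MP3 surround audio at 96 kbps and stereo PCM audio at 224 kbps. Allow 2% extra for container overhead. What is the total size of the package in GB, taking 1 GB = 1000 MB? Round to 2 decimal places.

5.93 GB

Audio total: 96 + 224 = 320 kbps = 0.320 Mbps.
music video: 7.220 Mbps × 328 s × 1.02 = 2415.5 Mb
sports highlight package: 23.320 Mbps × 855 s × 1.02 = 20337.4 Mb
training video: 5.110 Mbps × 1229 s × 1.02 = 6405.8 Mb
lecture capture: 4.750 Mbps × 3780 s × 1.02 = 18314.1 Mb
Total: 47472.8 Mb = 5934.1 MB.
= 5.934 GB.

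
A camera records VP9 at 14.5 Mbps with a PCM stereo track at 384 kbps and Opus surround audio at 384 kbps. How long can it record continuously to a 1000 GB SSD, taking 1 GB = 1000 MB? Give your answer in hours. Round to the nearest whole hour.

Audio total: 384 + 384 = 768 kbps = 0.768 Mbps.
Total bitrate: 14.5 + 0.768 = 15.268 Mbps.
Capacity: 1000 GB = 8,000,000 Mb.
Recording time: 8,000,000 / 15.268 = 523,972 s ≈ 146 hours.

146 hours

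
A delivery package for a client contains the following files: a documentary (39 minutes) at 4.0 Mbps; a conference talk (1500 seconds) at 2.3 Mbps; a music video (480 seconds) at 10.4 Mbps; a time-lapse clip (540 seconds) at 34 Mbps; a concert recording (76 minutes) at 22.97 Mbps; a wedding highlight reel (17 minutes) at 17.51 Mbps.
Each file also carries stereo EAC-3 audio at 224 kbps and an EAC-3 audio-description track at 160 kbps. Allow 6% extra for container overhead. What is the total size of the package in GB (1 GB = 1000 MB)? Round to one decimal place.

Audio total: 224 + 160 = 384 kbps = 0.384 Mbps.
documentary: 4.384 Mbps × 2340 s × 1.06 = 10874.1 Mb
conference talk: 2.684 Mbps × 1500 s × 1.06 = 4267.6 Mb
music video: 10.784 Mbps × 480 s × 1.06 = 5486.9 Mb
time-lapse clip: 34.384 Mbps × 540 s × 1.06 = 19681.4 Mb
concert recording: 23.354 Mbps × 4560 s × 1.06 = 112883.9 Mb
wedding highlight reel: 17.894 Mbps × 1020 s × 1.06 = 19347.0 Mb
Total: 172540.8 Mb = 21567.6 MB.
= 21.57 GB.

21.6 GB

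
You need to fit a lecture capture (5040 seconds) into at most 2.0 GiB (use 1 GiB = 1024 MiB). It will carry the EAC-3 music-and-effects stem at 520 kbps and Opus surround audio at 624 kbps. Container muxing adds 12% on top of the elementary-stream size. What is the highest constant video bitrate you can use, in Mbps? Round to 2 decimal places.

Budget: 2.0 GiB = 17179.9 Mb.
Stream payload after overhead: 17179.9 / 1.12 = 15339.2 Mb.
Total bitrate budget: 15339.2 Mb / 5040 s = 3.043 Mbps.
Audio total: 520 + 624 = 1144 kbps = 1.144 Mbps.
Video: 3.043 − 1.144 = 1.899 Mbps.

1.90 Mbps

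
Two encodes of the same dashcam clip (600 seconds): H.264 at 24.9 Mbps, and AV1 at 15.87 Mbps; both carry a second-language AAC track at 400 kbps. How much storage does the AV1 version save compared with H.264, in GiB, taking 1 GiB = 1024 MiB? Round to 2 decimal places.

0.63 GiB

Audio: 400 kbps = 0.400 Mbps.
H.264: 25.300 Mbps × 600 s = 15180.0 Mb = 1.767 GiB.
AV1: 16.270 Mbps × 600 s = 9762.0 Mb = 1.136 GiB.
Saving: 1.767 − 1.136 = 0.631 GiB.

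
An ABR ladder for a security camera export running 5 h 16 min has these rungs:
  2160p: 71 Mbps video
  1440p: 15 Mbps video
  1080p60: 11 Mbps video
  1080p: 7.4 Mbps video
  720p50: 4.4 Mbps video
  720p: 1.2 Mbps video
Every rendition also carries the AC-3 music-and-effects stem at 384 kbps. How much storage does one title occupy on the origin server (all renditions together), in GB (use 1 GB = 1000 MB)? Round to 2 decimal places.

266.16 GB

5 h 16 min = 316 min = 18960 s
Audio: 384 kbps = 0.384 Mbps.
Sum of rendition bitrates: (71+0.384) + (15+0.384) + (11+0.384) + (7.4+0.384) + (4.4+0.384) + (1.2+0.384) = 112.304 Mbps.
× 18960 s = 2,129,284 Mb = 266,160 MB = 266.2 GB.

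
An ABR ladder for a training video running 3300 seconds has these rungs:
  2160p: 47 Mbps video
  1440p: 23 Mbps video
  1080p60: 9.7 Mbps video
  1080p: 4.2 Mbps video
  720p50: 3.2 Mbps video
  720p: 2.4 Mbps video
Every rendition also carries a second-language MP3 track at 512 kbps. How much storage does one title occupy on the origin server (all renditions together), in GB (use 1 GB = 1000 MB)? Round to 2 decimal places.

Audio: 512 kbps = 0.512 Mbps.
Sum of rendition bitrates: (47+0.512) + (23+0.512) + (9.7+0.512) + (4.2+0.512) + (3.2+0.512) + (2.4+0.512) = 92.572 Mbps.
× 3300 s = 305,488 Mb = 38,186 MB = 38.19 GB.

38.19 GB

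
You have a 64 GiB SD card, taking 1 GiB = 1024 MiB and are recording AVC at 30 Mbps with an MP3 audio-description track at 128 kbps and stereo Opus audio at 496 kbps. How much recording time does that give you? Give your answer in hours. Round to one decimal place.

5.0 hours

Audio total: 128 + 496 = 624 kbps = 0.624 Mbps.
Total bitrate: 30 + 0.624 = 30.624 Mbps.
Capacity: 64 GiB = 549,756 Mb.
Recording time: 549,756 / 30.624 = 17,952 s ≈ 4.99 hours.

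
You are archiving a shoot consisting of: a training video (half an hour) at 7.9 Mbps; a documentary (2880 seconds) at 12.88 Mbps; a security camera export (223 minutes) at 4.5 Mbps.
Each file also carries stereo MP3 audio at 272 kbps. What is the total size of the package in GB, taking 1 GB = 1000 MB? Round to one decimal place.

14.6 GB

Audio: 272 kbps = 0.272 Mbps.
training video: 8.172 Mbps × 1800 s = 14709.6 Mb
documentary: 13.152 Mbps × 2880 s = 37877.8 Mb
security camera export: 4.772 Mbps × 13380 s = 63849.4 Mb
Total: 116436.7 Mb = 14554.6 MB.
= 14.55 GB.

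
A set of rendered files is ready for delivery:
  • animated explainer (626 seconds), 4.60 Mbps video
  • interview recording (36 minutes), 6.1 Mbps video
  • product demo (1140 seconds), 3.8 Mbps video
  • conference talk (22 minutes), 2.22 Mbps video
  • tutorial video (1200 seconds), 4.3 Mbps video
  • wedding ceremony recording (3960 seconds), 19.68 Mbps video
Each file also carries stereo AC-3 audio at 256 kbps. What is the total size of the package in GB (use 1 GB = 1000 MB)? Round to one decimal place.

Audio: 256 kbps = 0.256 Mbps.
animated explainer: 4.856 Mbps × 626 s = 3039.9 Mb
interview recording: 6.356 Mbps × 2160 s = 13729.0 Mb
product demo: 4.056 Mbps × 1140 s = 4623.8 Mb
conference talk: 2.476 Mbps × 1320 s = 3268.3 Mb
tutorial video: 4.556 Mbps × 1200 s = 5467.2 Mb
wedding ceremony recording: 19.936 Mbps × 3960 s = 78946.6 Mb
Total: 109074.7 Mb = 13634.3 MB.
= 13.63 GB.

13.6 GB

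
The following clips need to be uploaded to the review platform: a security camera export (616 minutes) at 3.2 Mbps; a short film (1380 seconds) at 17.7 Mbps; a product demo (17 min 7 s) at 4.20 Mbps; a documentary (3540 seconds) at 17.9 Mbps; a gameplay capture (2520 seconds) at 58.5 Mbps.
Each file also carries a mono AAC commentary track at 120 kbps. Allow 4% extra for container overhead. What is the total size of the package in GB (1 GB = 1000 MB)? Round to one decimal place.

Audio: 120 kbps = 0.120 Mbps.
security camera export: 3.320 Mbps × 36960 s × 1.04 = 127615.5 Mb
short film: 17.820 Mbps × 1380 s × 1.04 = 25575.3 Mb
product demo: 4.320 Mbps × 1027 s × 1.04 = 4614.1 Mb
documentary: 18.020 Mbps × 3540 s × 1.04 = 66342.4 Mb
gameplay capture: 58.620 Mbps × 2520 s × 1.04 = 153631.3 Mb
Total: 377778.6 Mb = 47222.3 MB.
= 47.22 GB.

47.2 GB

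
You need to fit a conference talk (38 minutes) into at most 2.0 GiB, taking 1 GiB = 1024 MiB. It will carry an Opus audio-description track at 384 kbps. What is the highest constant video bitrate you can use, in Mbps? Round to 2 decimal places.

Budget: 2.0 GiB = 17179.9 Mb.
38 min = 2280 s
Total bitrate budget: 17179.9 Mb / 2280 s = 7.535 Mbps.
Audio: 384 kbps = 0.384 Mbps.
Video: 7.535 − 0.384 = 7.151 Mbps.

7.15 Mbps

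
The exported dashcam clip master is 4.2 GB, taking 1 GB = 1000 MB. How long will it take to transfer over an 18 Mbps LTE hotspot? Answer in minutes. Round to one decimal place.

31.1 minutes

File: 4.2 GB = 33600.0 Mb.
At 18 Mbps: 33600.0 / 18 = 1866.7 s ≈ 31.1 minutes.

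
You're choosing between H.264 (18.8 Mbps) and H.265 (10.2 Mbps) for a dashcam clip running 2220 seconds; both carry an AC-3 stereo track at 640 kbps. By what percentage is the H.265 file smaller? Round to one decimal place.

44.2%

Audio: 640 kbps = 0.640 Mbps.
H.264: 19.440 Mbps × 2220 s = 43156.8 Mb = 5.395 GB.
H.265: 10.840 Mbps × 2220 s = 24064.8 Mb = 3.008 GB.
Reduction: (1 − 3.008/5.395) × 100 = 44.24%.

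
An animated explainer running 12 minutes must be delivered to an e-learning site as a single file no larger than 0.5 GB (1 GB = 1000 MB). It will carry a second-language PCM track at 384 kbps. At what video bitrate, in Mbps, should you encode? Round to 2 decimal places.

5.17 Mbps

Budget: 0.5 GB = 4000.0 Mb.
12 min = 720 s
Total bitrate budget: 4000.0 Mb / 720 s = 5.556 Mbps.
Audio: 384 kbps = 0.384 Mbps.
Video: 5.556 − 0.384 = 5.172 Mbps.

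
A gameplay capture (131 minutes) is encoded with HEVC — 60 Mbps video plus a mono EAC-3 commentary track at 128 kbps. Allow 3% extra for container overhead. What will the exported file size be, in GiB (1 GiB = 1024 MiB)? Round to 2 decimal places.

56.67 GiB

131 min = 7860 s
Audio: 128 kbps = 0.128 Mbps.
Total bitrate: 60 + 0.128 = 60.128 Mbps.
Stream data: 60.128 Mbps × 7860 s = 472606.1 Mb.
With 3% container overhead: ×1.03.
486,784 Mb = 60,848,032,800 bytes ÷ 1,073,741,824 = 56.67 GiB.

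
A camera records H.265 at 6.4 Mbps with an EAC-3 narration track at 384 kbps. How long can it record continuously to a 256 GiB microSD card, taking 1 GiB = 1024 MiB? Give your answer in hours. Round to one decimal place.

Audio: 384 kbps = 0.384 Mbps.
Total bitrate: 6.4 + 0.384 = 6.784 Mbps.
Capacity: 256 GiB = 2,199,023 Mb.
Recording time: 2,199,023 / 6.784 = 324,148 s ≈ 90.0 hours.

90.0 hours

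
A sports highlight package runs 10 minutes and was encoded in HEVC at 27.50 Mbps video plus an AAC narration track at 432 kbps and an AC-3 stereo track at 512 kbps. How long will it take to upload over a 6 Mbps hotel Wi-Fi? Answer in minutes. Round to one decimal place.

10 min = 600 s
Audio total: 432 + 512 = 944 kbps = 0.944 Mbps.
Total bitrate: 28.444 Mbps.
File: 28.444 Mbps × 600 s = 17066.4 Mb.
At 6 Mbps: 17066.4 / 6 = 2844.4 s ≈ 47.4 minutes.

47.4 minutes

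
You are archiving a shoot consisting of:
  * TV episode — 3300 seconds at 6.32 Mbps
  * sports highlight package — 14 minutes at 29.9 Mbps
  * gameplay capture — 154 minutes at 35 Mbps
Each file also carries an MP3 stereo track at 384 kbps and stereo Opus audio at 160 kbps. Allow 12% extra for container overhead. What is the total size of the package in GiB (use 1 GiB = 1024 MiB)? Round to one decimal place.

Audio total: 384 + 160 = 544 kbps = 0.544 Mbps.
TV episode: 6.864 Mbps × 3300 s × 1.12 = 25369.3 Mb
sports highlight package: 30.444 Mbps × 840 s × 1.12 = 28641.7 Mb
gameplay capture: 35.544 Mbps × 9240 s × 1.12 = 367837.7 Mb
Total: 421848.8 Mb = 52731.1 MB.
= 49.11 GiB.

49.1 GiB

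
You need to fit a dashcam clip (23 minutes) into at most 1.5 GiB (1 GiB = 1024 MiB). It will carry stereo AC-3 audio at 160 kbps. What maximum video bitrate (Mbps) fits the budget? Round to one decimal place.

Budget: 1.5 GiB = 12884.9 Mb.
23 min = 1380 s
Total bitrate budget: 12884.9 Mb / 1380 s = 9.337 Mbps.
Audio: 160 kbps = 0.160 Mbps.
Video: 9.337 − 0.160 = 9.177 Mbps.

9.2 Mbps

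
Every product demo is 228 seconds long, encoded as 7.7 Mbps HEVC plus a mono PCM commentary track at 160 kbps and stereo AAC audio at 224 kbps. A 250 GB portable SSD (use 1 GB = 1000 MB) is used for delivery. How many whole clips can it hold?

1085

Audio total: 160 + 224 = 384 kbps = 0.384 Mbps.
Total bitrate: 8.084 Mbps.
Per item: 8.084 Mbps × 228 s = 1,843 Mb = 230.4 MB.
Capacity: 250 GB = 2,000,000 Mb; 1085.10 items → 1085 complete.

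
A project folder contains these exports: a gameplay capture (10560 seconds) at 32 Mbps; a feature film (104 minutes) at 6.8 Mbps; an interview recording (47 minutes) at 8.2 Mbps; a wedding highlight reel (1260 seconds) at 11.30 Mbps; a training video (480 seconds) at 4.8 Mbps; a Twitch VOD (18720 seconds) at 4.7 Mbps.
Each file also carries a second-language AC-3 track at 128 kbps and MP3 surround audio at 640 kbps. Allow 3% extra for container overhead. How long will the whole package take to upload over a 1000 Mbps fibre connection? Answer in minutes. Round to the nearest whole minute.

Audio total: 128 + 640 = 768 kbps = 0.768 Mbps.
gameplay capture: 32.768 Mbps × 10560 s × 1.03 = 356411.0 Mb
feature film: 7.568 Mbps × 6240 s × 1.03 = 48641.0 Mb
interview recording: 8.968 Mbps × 2820 s × 1.03 = 26048.5 Mb
wedding highlight reel: 12.068 Mbps × 1260 s × 1.03 = 15661.9 Mb
training video: 5.568 Mbps × 480 s × 1.03 = 2752.8 Mb
Twitch VOD: 5.468 Mbps × 18720 s × 1.03 = 105431.8 Mb
Total: 554946.9 Mb = 69368.4 MB.
At 1000 Mbps: 554946.9 / 1000 = 555 s ≈ 9.25 minutes.

9 minutes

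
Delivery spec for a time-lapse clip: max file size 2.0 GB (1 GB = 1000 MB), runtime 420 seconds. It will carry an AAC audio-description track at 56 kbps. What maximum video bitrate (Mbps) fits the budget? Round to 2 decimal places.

38.04 Mbps

Budget: 2.0 GB = 16000.0 Mb.
Total bitrate budget: 16000.0 Mb / 420 s = 38.095 Mbps.
Audio: 56 kbps = 0.056 Mbps.
Video: 38.095 − 0.056 = 38.039 Mbps.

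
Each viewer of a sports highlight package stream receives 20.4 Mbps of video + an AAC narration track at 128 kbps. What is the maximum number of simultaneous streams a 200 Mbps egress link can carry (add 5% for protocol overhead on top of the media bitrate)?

Audio: 128 kbps = 0.128 Mbps.
Per-viewer media rate: 20.528 Mbps.
On the wire with 5% overhead: 21.554 Mbps.
200 Mbps = 200.0 Mbps; 200.0 / 21.554 = 9.28 → 9 viewers.

9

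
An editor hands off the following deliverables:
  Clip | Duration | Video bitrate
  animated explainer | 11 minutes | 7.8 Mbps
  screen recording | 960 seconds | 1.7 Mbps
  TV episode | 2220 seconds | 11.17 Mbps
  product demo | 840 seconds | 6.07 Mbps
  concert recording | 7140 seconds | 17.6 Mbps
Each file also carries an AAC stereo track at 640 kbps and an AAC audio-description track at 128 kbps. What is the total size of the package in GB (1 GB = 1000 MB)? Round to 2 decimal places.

Audio total: 640 + 128 = 768 kbps = 0.768 Mbps.
animated explainer: 8.568 Mbps × 660 s = 5654.9 Mb
screen recording: 2.468 Mbps × 960 s = 2369.3 Mb
TV episode: 11.938 Mbps × 2220 s = 26502.4 Mb
product demo: 6.838 Mbps × 840 s = 5743.9 Mb
concert recording: 18.368 Mbps × 7140 s = 131147.5 Mb
Total: 171418.0 Mb = 21427.2 MB.
= 21.43 GB.

21.43 GB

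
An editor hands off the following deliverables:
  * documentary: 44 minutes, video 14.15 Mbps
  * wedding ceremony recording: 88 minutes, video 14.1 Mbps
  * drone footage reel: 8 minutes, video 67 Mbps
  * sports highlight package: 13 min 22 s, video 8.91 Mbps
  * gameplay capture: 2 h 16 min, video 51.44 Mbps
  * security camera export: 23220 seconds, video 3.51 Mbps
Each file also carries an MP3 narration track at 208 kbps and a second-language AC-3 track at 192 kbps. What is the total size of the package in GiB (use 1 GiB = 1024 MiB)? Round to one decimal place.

Audio total: 208 + 192 = 400 kbps = 0.400 Mbps.
documentary: 14.550 Mbps × 2640 s = 38412.0 Mb
wedding ceremony recording: 14.500 Mbps × 5280 s = 76560.0 Mb
drone footage reel: 67.400 Mbps × 480 s = 32352.0 Mb
sports highlight package: 9.310 Mbps × 802 s = 7466.6 Mb
gameplay capture: 51.840 Mbps × 8160 s = 423014.4 Mb
security camera export: 3.910 Mbps × 23220 s = 90790.2 Mb
Total: 668595.2 Mb = 83574.4 MB.
= 77.83 GiB.

77.8 GiB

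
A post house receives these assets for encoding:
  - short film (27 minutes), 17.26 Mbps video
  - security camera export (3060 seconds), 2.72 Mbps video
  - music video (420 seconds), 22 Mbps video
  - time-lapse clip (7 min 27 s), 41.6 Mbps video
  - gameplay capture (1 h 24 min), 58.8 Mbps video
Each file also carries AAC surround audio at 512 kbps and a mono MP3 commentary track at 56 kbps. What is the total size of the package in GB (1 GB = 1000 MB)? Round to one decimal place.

Audio total: 512 + 56 = 568 kbps = 0.568 Mbps.
short film: 17.828 Mbps × 1620 s = 28881.4 Mb
security camera export: 3.288 Mbps × 3060 s = 10061.3 Mb
music video: 22.568 Mbps × 420 s = 9478.6 Mb
time-lapse clip: 42.168 Mbps × 447 s = 18849.1 Mb
gameplay capture: 59.368 Mbps × 5040 s = 299214.7 Mb
Total: 366485.0 Mb = 45810.6 MB.
= 45.81 GB.

45.8 GB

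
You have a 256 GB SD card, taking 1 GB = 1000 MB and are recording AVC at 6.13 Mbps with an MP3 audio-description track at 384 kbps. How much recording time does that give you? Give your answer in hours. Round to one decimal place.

87.3 hours

Audio: 384 kbps = 0.384 Mbps.
Total bitrate: 6.13 + 0.384 = 6.514 Mbps.
Capacity: 256 GB = 2,048,000 Mb.
Recording time: 2,048,000 / 6.514 = 314,400 s ≈ 87.3 hours.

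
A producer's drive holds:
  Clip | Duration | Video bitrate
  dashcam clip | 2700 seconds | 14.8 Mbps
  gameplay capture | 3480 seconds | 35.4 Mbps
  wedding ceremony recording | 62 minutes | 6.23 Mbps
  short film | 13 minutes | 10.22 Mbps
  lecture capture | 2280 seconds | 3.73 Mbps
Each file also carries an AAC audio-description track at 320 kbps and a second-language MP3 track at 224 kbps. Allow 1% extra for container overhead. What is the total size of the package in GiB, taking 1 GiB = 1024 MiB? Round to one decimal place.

24.7 GiB

Audio total: 320 + 224 = 544 kbps = 0.544 Mbps.
dashcam clip: 15.344 Mbps × 2700 s × 1.01 = 41843.1 Mb
gameplay capture: 35.944 Mbps × 3480 s × 1.01 = 126336.0 Mb
wedding ceremony recording: 6.774 Mbps × 3720 s × 1.01 = 25451.3 Mb
short film: 10.764 Mbps × 780 s × 1.01 = 8479.9 Mb
lecture capture: 4.274 Mbps × 2280 s × 1.01 = 9842.2 Mb
Total: 211952.4 Mb = 26494.0 MB.
= 24.67 GiB.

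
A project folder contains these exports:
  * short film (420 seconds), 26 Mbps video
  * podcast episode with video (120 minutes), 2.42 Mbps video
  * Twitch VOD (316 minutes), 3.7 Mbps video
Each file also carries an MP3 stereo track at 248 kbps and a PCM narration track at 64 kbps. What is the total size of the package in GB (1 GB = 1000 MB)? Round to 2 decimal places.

13.35 GB

Audio total: 248 + 64 = 312 kbps = 0.312 Mbps.
short film: 26.312 Mbps × 420 s = 11051.0 Mb
podcast episode with video: 2.732 Mbps × 7200 s = 19670.4 Mb
Twitch VOD: 4.012 Mbps × 18960 s = 76067.5 Mb
Total: 106789.0 Mb = 13348.6 MB.
= 13.35 GB.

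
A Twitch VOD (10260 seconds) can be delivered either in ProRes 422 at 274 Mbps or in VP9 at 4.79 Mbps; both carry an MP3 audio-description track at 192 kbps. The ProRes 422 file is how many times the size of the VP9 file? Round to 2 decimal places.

55.04

Audio: 192 kbps = 0.192 Mbps.
ProRes 422: 274.192 Mbps × 10260 s = 2813209.9 Mb = 327.501 GiB.
VP9: 4.982 Mbps × 10260 s = 51115.3 Mb = 5.951 GiB.
Ratio: 327.501 / 5.951 = 55.037.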